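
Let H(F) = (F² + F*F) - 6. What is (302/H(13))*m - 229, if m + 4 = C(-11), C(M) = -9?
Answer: -39977/166 ≈ -240.83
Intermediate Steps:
H(F) = -6 + 2*F² (H(F) = (F² + F²) - 6 = 2*F² - 6 = -6 + 2*F²)
m = -13 (m = -4 - 9 = -13)
(302/H(13))*m - 229 = (302/(-6 + 2*13²))*(-13) - 229 = (302/(-6 + 2*169))*(-13) - 229 = (302/(-6 + 338))*(-13) - 229 = (302/332)*(-13) - 229 = (302*(1/332))*(-13) - 229 = (151/166)*(-13) - 229 = -1963/166 - 229 = -39977/166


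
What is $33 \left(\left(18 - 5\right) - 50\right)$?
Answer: $-1221$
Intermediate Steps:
$33 \left(\left(18 - 5\right) - 50\right) = 33 \left(13 - 50\right) = 33 \left(-37\right) = -1221$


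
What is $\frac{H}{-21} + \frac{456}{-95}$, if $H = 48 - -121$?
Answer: $- \frac{1349}{105} \approx -12.848$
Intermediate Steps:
$H = 169$ ($H = 48 + 121 = 169$)
$\frac{H}{-21} + \frac{456}{-95} = \frac{169}{-21} + \frac{456}{-95} = 169 \left(- \frac{1}{21}\right) + 456 \left(- \frac{1}{95}\right) = - \frac{169}{21} - \frac{24}{5} = - \frac{1349}{105}$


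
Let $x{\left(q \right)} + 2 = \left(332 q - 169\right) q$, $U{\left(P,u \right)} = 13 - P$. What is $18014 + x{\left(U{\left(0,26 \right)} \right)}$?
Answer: $71923$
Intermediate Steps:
$x{\left(q \right)} = -2 + q \left(-169 + 332 q\right)$ ($x{\left(q \right)} = -2 + \left(332 q - 169\right) q = -2 + \left(-169 + 332 q\right) q = -2 + q \left(-169 + 332 q\right)$)
$18014 + x{\left(U{\left(0,26 \right)} \right)} = 18014 - \left(2 - 332 \left(13 - 0\right)^{2} + 169 \left(13 - 0\right)\right) = 18014 - \left(2 - 332 \left(13 + 0\right)^{2} + 169 \left(13 + 0\right)\right) = 18014 - \left(2199 - 56108\right) = 18014 - -53909 = 18014 + 53909 = 71923$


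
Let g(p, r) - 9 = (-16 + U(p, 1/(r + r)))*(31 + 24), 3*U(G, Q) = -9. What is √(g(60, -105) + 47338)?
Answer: √46302 ≈ 215.18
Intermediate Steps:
U(G, Q) = -3 (U(G, Q) = (⅓)*(-9) = -3)
g(p, r) = -1036 (g(p, r) = 9 + (-16 - 3)*(31 + 24) = 9 - 19*55 = 9 - 1045 = -1036)
√(g(60, -105) + 47338) = √(-1036 + 47338) = √46302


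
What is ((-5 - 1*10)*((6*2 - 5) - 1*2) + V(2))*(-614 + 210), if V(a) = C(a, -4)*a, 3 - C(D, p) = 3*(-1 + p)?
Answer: 15756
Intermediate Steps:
C(D, p) = 6 - 3*p (C(D, p) = 3 - 3*(-1 + p) = 3 - (-3 + 3*p) = 3 + (3 - 3*p) = 6 - 3*p)
V(a) = 18*a (V(a) = (6 - 3*(-4))*a = (6 + 12)*a = 18*a)
((-5 - 1*10)*((6*2 - 5) - 1*2) + V(2))*(-614 + 210) = ((-5 - 1*10)*((6*2 - 5) - 1*2) + 18*2)*(-614 + 210) = ((-5 - 10)*((12 - 5) - 2) + 36)*(-404) = (-15*(7 - 2) + 36)*(-404) = (-15*5 + 36)*(-404) = (-75 + 36)*(-404) = -39*(-404) = 15756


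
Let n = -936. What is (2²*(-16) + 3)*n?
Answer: 57096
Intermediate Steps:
(2²*(-16) + 3)*n = (2²*(-16) + 3)*(-936) = (4*(-16) + 3)*(-936) = (-64 + 3)*(-936) = -61*(-936) = 57096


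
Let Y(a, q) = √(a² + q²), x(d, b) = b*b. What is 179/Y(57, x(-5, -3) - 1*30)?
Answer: 179*√410/1230 ≈ 2.9467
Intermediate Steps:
x(d, b) = b²
179/Y(57, x(-5, -3) - 1*30) = 179/(√(57² + ((-3)² - 1*30)²)) = 179/(√(3249 + (9 - 30)²)) = 179/(√(3249 + (-21)²)) = 179/(√(3249 + 441)) = 179/(√3690) = 179/((3*√410)) = 179*(√410/1230) = 179*√410/1230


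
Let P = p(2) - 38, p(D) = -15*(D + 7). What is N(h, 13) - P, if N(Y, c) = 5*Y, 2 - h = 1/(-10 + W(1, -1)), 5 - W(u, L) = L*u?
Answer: 737/4 ≈ 184.25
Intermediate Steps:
W(u, L) = 5 - L*u
p(D) = -105 - 15*D (p(D) = -15*(7 + D) = -105 - 15*D)
h = 9/4 (h = 2 - 1/(-10 + (5 - 1*(-1)*1)) = 2 - 1/(-10 + (5 + 1)) = 2 - 1/(-10 + 6) = 2 - 1/(-4) = 2 - 1*(-1/4) = 2 + 1/4 = 9/4 ≈ 2.2500)
P = -173 (P = (-105 - 15*2) - 38 = (-105 - 30) - 38 = -135 - 38 = -173)
N(h, 13) - P = 5*(9/4) - 1*(-173) = 45/4 + 173 = 737/4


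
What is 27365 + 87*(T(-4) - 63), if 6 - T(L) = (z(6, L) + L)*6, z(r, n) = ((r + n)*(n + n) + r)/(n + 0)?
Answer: 23189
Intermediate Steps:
z(r, n) = (r + 2*n*(n + r))/n (z(r, n) = ((n + r)*(2*n) + r)/n = (2*n*(n + r) + r)/n = (r + 2*n*(n + r))/n)
T(L) = 6 - 6*L - 6*(6 + 2*L*(6 + L))/L (T(L) = 6 - ((6 + 2*L*(L + 6))/L + L)*6 = 6 - ((6 + 2*L*(6 + L))/L + L)*6 = 6 - (L + (6 + 2*L*(6 + L))/L)*6 = 6 - (6*L + 6*(6 + 2*L*(6 + L))/L) = 6 + (-6*L - 6*(6 + 2*L*(6 + L))/L) = 6 - 6*L - 6*(6 + 2*L*(6 + L))/L)
27365 + 87*(T(-4) - 63) = 27365 + 87*((-66 - 36/(-4) - 18*(-4)) - 63) = 27365 + 87*((-66 - 36*(-1/4) + 72) - 63) = 27365 + 87*((-66 + 9 + 72) - 63) = 27365 + 87*(15 - 63) = 27365 + 87*(-48) = 27365 - 4176 = 23189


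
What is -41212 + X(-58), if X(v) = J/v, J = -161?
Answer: -2390135/58 ≈ -41209.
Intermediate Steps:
X(v) = -161/v
-41212 + X(-58) = -41212 - 161/(-58) = -41212 - 161*(-1/58) = -41212 + 161/58 = -2390135/58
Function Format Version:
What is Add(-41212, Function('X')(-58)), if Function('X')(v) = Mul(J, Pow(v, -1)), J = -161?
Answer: Rational(-2390135, 58) ≈ -41209.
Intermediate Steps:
Function('X')(v) = Mul(-161, Pow(v, -1))
Add(-41212, Function('X')(-58)) = Add(-41212, Mul(-161, Pow(-58, -1))) = Add(-41212, Mul(-161, Rational(-1, 58))) = Add(-41212, Rational(161, 58)) = Rational(-2390135, 58)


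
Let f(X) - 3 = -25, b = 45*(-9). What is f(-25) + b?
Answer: -427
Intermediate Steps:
b = -405
f(X) = -22 (f(X) = 3 - 25 = -22)
f(-25) + b = -22 - 405 = -427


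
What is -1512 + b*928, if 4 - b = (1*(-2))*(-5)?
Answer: -7080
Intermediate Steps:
b = -6 (b = 4 - 1*(-2)*(-5) = 4 - (-2)*(-5) = 4 - 1*10 = 4 - 10 = -6)
-1512 + b*928 = -1512 - 6*928 = -1512 - 5568 = -7080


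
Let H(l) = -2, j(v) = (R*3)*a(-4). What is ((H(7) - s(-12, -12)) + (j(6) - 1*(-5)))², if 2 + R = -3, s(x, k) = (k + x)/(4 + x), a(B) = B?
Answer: 3600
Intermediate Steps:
s(x, k) = (k + x)/(4 + x)
R = -5 (R = -2 - 3 = -5)
j(v) = 60 (j(v) = -5*3*(-4) = -15*(-4) = 60)
((H(7) - s(-12, -12)) + (j(6) - 1*(-5)))² = ((-2 - (-12 - 12)/(4 - 12)) + (60 - 1*(-5)))² = ((-2 - (-24)/(-8)) + (60 + 5))² = ((-2 - (-1)*(-24)/8) + 65)² = ((-2 - 1*3) + 65)² = ((-2 - 3) + 65)² = (-5 + 65)² = 60² = 3600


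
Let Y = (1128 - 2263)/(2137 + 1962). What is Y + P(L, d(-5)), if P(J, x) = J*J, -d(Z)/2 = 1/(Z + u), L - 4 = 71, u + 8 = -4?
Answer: 23055740/4099 ≈ 5624.7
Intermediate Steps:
u = -12 (u = -8 - 4 = -12)
L = 75 (L = 4 + 71 = 75)
d(Z) = -2/(-12 + Z) (d(Z) = -2/(Z - 12) = -2/(-12 + Z))
P(J, x) = J²
Y = -1135/4099 ≈ -0.27690
Y + P(L, d(-5)) = -1135/4099 + 75² = -1135/4099 + 5625 = 23055740/4099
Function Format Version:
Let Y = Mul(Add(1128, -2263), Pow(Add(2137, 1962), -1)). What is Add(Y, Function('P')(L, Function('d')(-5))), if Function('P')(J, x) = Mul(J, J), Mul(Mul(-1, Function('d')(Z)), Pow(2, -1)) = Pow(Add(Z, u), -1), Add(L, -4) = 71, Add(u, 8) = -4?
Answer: Rational(23055740, 4099) ≈ 5624.7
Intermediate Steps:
u = -12 (u = Add(-8, -4) = -12)
L = 75 (L = Add(4, 71) = 75)
Function('d')(Z) = Mul(-2, Pow(Add(-12, Z), -1)) (Function('d')(Z) = Mul(-2, Pow(Add(Z, -12), -1)) = Mul(-2, Pow(Add(-12, Z), -1)))
Function('P')(J, x) = Pow(J, 2)
Y = Rational(-1135, 4099) (Y = Mul(-1135, Pow(4099, -1)) = Mul(-1135, Rational(1, 4099)) = Rational(-1135, 4099) ≈ -0.27690)
Add(Y, Function('P')(L, Function('d')(-5))) = Add(Rational(-1135, 4099), Pow(75, 2)) = Add(Rational(-1135, 4099), 5625) = Rational(23055740, 4099)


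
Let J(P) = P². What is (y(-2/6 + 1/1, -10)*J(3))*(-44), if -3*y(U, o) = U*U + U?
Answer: 440/3 ≈ 146.67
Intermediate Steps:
y(U, o) = -U/3 - U²/3 (y(U, o) = -(U*U + U)/3 = -(U² + U)/3 = -(U + U²)/3 = -U/3 - U²/3)
(y(-2/6 + 1/1, -10)*J(3))*(-44) = (-(-2/6 + 1/1)*(1 + (-2/6 + 1/1))/3*3²)*(-44) = (-(-2*⅙ + 1*1)*(1 + (-2*⅙ + 1*1))/3*9)*(-44) = (-(-⅓ + 1)*(1 + (-⅓ + 1))/3*9)*(-44) = (-⅓*⅔*(1 + ⅔)*9)*(-44) = (-⅓*⅔*5/3*9)*(-44) = -10/27*9*(-44) = -10/3*(-44) = 440/3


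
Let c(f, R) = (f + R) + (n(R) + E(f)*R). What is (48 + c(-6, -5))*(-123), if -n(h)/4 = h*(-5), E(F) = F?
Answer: 4059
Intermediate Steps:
n(h) = 20*h (n(h) = -4*h*(-5) = -(-20)*h = 20*h)
c(f, R) = f + 21*R + R*f (c(f, R) = (f + R) + (20*R + f*R) = (R + f) + (20*R + R*f) = f + 21*R + R*f)
(48 + c(-6, -5))*(-123) = (48 + (-6 + 21*(-5) - 5*(-6)))*(-123) = (48 + (-6 - 105 + 30))*(-123) = (48 - 81)*(-123) = -33*(-123) = 4059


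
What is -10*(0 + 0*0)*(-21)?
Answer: 0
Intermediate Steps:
-10*(0 + 0*0)*(-21) = -10*(0 + 0)*(-21) = -10*0*(-21) = 0*(-21) = 0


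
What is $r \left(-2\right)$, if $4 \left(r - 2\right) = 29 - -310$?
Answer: $- \frac{347}{2} \approx -173.5$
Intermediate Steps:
$r = \frac{347}{4}$ ($r = 2 + \frac{29 - -310}{4} = 2 + \frac{29 + 310}{4} = 2 + \frac{1}{4} \cdot 339 = 2 + \frac{339}{4} = \frac{347}{4} \approx 86.75$)
$r \left(-2\right) = \frac{347}{4} \left(-2\right) = - \frac{347}{2}$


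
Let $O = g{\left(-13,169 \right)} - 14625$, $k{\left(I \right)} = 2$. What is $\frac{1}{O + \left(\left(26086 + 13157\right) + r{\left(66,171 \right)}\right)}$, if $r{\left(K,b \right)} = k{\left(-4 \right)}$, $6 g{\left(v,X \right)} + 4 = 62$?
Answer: $\frac{3}{73889} \approx 4.0601 \cdot 10^{-5}$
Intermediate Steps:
$g{\left(v,X \right)} = \frac{29}{3}$ ($g{\left(v,X \right)} = - \frac{2}{3} + \frac{1}{6} \cdot 62 = - \frac{2}{3} + \frac{31}{3} = \frac{29}{3}$)
$r{\left(K,b \right)} = 2$
$O = - \frac{43846}{3}$ ($O = \frac{29}{3} - 14625 = - \frac{43846}{3} \approx -14615.0$)
$\frac{1}{O + \left(\left(26086 + 13157\right) + r{\left(66,171 \right)}\right)} = \frac{1}{- \frac{43846}{3} + \left(\left(26086 + 13157\right) + 2\right)} = \frac{1}{- \frac{43846}{3} + \left(39243 + 2\right)} = \frac{1}{- \frac{43846}{3} + 39245} = \frac{1}{\frac{73889}{3}} = \frac{3}{73889}$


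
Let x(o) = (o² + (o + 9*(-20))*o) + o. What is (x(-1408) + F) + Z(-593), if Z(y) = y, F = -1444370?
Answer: 2771997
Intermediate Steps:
x(o) = o + o² + o*(-180 + o) (x(o) = (o² + (o - 180)*o) + o = (o² + (-180 + o)*o) + o = (o² + o*(-180 + o)) + o = o + o² + o*(-180 + o))
(x(-1408) + F) + Z(-593) = (-1408*(-179 + 2*(-1408)) - 1444370) - 593 = (-1408*(-179 - 2816) - 1444370) - 593 = (-1408*(-2995) - 1444370) - 593 = (4216960 - 1444370) - 593 = 2772590 - 593 = 2771997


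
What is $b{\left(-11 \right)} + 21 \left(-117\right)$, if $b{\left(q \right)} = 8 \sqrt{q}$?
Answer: $-2457 + 8 i \sqrt{11} \approx -2457.0 + 26.533 i$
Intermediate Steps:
$b{\left(-11 \right)} + 21 \left(-117\right) = 8 \sqrt{-11} + 21 \left(-117\right) = 8 i \sqrt{11} - 2457 = -2457 + 8 i \sqrt{11}$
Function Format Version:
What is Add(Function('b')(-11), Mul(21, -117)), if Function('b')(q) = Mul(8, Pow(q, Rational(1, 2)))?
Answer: Add(-2457, Mul(8, I, Pow(11, Rational(1, 2)))) ≈ Add(-2457.0, Mul(26.533, I))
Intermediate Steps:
Add(Function('b')(-11), Mul(21, -117)) = Add(Mul(8, Pow(-11, Rational(1, 2))), Mul(21, -117)) = Add(Mul(8, Mul(I, Pow(11, Rational(1, 2)))), -2457) = Add(Mul(8, I, Pow(11, Rational(1, 2))), -2457) = Add(-2457, Mul(8, I, Pow(11, Rational(1, 2))))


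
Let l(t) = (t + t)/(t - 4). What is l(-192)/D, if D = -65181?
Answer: -32/1064623 ≈ -3.0058e-5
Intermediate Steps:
l(t) = 2*t/(-4 + t) (l(t) = (2*t)/(-4 + t) = 2*t/(-4 + t))
l(-192)/D = (2*(-192)/(-4 - 192))/(-65181) = (2*(-192)/(-196))*(-1/65181) = (2*(-192)*(-1/196))*(-1/65181) = (96/49)*(-1/65181) = -32/1064623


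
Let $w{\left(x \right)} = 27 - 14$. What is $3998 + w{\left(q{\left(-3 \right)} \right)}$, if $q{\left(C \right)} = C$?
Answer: $4011$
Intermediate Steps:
$w{\left(x \right)} = 13$
$3998 + w{\left(q{\left(-3 \right)} \right)} = 3998 + 13 = 4011$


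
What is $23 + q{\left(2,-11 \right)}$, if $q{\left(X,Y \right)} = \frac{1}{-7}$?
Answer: $\frac{160}{7} \approx 22.857$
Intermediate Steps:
$q{\left(X,Y \right)} = - \frac{1}{7}$
$23 + q{\left(2,-11 \right)} = 23 - \frac{1}{7} = \frac{160}{7}$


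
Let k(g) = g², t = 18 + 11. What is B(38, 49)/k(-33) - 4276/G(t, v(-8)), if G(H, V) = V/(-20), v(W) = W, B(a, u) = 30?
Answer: -3880460/363 ≈ -10690.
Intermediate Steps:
t = 29
G(H, V) = -V/20 (G(H, V) = V*(-1/20) = -V/20)
B(38, 49)/k(-33) - 4276/G(t, v(-8)) = 30/((-33)²) - 4276/((-1/20*(-8))) = 30/1089 - 4276/⅖ = 30*(1/1089) - 4276*5/2 = 10/363 - 10690 = -3880460/363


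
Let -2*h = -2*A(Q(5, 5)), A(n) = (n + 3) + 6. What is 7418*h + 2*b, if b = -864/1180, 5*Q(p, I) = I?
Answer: 21882668/295 ≈ 74179.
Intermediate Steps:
Q(p, I) = I/5
A(n) = 9 + n (A(n) = (3 + n) + 6 = 9 + n)
b = -216/295 (b = -864*1/1180 = -216/295 ≈ -0.73220)
h = 10 (h = -(-1)*(9 + (⅕)*5) = -(-1)*(9 + 1) = -(-1)*10 = -½*(-20) = 10)
7418*h + 2*b = 7418*10 + 2*(-216/295) = 74180 - 432/295 = 21882668/295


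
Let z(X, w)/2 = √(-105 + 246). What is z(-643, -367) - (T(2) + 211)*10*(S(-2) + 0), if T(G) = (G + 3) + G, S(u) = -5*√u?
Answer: 2*√141 + 10900*I*√2 ≈ 23.749 + 15415.0*I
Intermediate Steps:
T(G) = 3 + 2*G (T(G) = (3 + G) + G = 3 + 2*G)
z(X, w) = 2*√141 (z(X, w) = 2*√(-105 + 246) = 2*√141)
z(-643, -367) - (T(2) + 211)*10*(S(-2) + 0) = 2*√141 - ((3 + 2*2) + 211)*10*(-5*I*√2 + 0) = 2*√141 - ((3 + 4) + 211)*10*(-5*I*√2 + 0) = 2*√141 - (7 + 211)*10*(-5*I*√2 + 0) = 2*√141 - 218*10*(-5*I*√2) = 2*√141 - 218*(-50*I*√2) = 2*√141 - (-10900)*I*√2 = 2*√141 + 10900*I*√2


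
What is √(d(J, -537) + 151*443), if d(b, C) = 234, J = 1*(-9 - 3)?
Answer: √67127 ≈ 259.09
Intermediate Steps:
J = -12 (J = 1*(-12) = -12)
√(d(J, -537) + 151*443) = √(234 + 151*443) = √(234 + 66893) = √67127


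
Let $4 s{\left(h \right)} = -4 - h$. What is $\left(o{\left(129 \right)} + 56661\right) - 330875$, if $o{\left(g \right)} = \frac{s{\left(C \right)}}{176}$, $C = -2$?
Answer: $- \frac{96523329}{352} \approx -2.7421 \cdot 10^{5}$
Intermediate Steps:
$s{\left(h \right)} = -1 - \frac{h}{4}$ ($s{\left(h \right)} = \frac{-4 - h}{4} = -1 - \frac{h}{4}$)
$o{\left(g \right)} = - \frac{1}{352}$ ($o{\left(g \right)} = \frac{-1 - - \frac{1}{2}}{176} = \left(-1 + \frac{1}{2}\right) \frac{1}{176} = \left(- \frac{1}{2}\right) \frac{1}{176} = - \frac{1}{352}$)
$\left(o{\left(129 \right)} + 56661\right) - 330875 = \left(- \frac{1}{352} + 56661\right) - 330875 = \frac{19944671}{352} - 330875 = - \frac{96523329}{352}$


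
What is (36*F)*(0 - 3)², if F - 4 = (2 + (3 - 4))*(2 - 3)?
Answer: 972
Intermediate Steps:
F = 3 (F = 4 + (2 + (3 - 4))*(2 - 3) = 4 + (2 - 1)*(-1) = 4 + 1*(-1) = 4 - 1 = 3)
(36*F)*(0 - 3)² = (36*3)*(0 - 3)² = 108*(-3)² = 108*9 = 972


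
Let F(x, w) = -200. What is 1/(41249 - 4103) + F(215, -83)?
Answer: -7429199/37146 ≈ -200.00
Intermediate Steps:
1/(41249 - 4103) + F(215, -83) = 1/(41249 - 4103) - 200 = 1/37146 - 200 = -7429199/37146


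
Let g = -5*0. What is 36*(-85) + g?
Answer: -3060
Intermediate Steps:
g = 0
36*(-85) + g = 36*(-85) + 0 = -3060 + 0 = -3060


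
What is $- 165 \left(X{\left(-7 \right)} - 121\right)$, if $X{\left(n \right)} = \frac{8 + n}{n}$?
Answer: $\frac{139920}{7} \approx 19989.0$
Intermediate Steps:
$X{\left(n \right)} = \frac{8 + n}{n}$
$- 165 \left(X{\left(-7 \right)} - 121\right) = - 165 \left(\frac{8 - 7}{-7} - 121\right) = - 165 \left(\left(- \frac{1}{7}\right) 1 - 121\right) = - 165 \left(- \frac{1}{7} - 121\right) = \left(-165\right) \left(- \frac{848}{7}\right) = \frac{139920}{7}$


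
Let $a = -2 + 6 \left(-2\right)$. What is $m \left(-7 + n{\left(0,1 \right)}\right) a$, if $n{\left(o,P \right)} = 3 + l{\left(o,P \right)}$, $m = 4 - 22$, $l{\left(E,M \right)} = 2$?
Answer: $-504$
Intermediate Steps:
$m = -18$
$n{\left(o,P \right)} = 5$ ($n{\left(o,P \right)} = 3 + 2 = 5$)
$a = -14$ ($a = -2 - 12 = -14$)
$m \left(-7 + n{\left(0,1 \right)}\right) a = - 18 \left(-7 + 5\right) \left(-14\right) = - 18 \left(\left(-2\right) \left(-14\right)\right) = \left(-18\right) 28 = -504$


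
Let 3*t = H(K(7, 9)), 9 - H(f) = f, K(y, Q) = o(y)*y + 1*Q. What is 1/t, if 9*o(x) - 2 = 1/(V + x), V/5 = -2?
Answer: -81/35 ≈ -2.3143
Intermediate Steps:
V = -10 (V = 5*(-2) = -10)
o(x) = 2/9 + 1/(9*(-10 + x))
K(y, Q) = Q + y*(-19 + 2*y)/(9*(-10 + y)) (K(y, Q) = ((-19 + 2*y)/(9*(-10 + y)))*y + 1*Q = y*(-19 + 2*y)/(9*(-10 + y)) + Q = Q + y*(-19 + 2*y)/(9*(-10 + y)))
H(f) = 9 - f
t = -35/81 (t = (9 - (9*(-10 + 7) + (1/9)*7*(-19 + 2*7))/(-10 + 7))/3 = (9 - (9*(-3) + (1/9)*7*(-19 + 14))/(-3))/3 = (9 - (-1)*(-27 + (1/9)*7*(-5))/3)/3 = (9 - (-1)*(-27 - 35/9)/3)/3 = (9 - (-1)*(-278)/(3*9))/3 = (9 - 1*278/27)/3 = (9 - 278/27)/3 = (1/3)*(-35/27) = -35/81 ≈ -0.43210)
1/t = 1/(-35/81) = -81/35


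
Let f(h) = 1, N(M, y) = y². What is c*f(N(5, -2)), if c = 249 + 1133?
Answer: 1382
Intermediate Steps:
c = 1382
c*f(N(5, -2)) = 1382*1 = 1382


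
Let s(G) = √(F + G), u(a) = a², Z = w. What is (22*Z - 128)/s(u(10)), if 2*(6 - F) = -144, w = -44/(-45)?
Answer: -2396*√178/4005 ≈ -7.9817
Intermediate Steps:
w = 44/45 (w = -44*(-1/45) = 44/45 ≈ 0.97778)
Z = 44/45 ≈ 0.97778
F = 78 (F = 6 - ½*(-144) = 6 + 72 = 78)
s(G) = √(78 + G)
(22*Z - 128)/s(u(10)) = (22*(44/45) - 128)/(√(78 + 10²)) = (968/45 - 128)/(√(78 + 100)) = -4792*√178/178/45 = -2396*√178/4005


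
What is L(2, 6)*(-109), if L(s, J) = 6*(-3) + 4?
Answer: 1526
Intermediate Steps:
L(s, J) = -14 (L(s, J) = -18 + 4 = -14)
L(2, 6)*(-109) = -14*(-109) = 1526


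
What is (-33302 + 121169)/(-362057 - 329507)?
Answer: -87867/691564 ≈ -0.12706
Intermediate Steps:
(-33302 + 121169)/(-362057 - 329507) = 87867/(-691564) = 87867*(-1/691564) = -87867/691564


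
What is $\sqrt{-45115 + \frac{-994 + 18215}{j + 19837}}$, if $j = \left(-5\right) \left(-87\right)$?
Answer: $\frac{i \sqrt{1158739992753}}{5068} \approx 212.4 i$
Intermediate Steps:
$j = 435$
$\sqrt{-45115 + \frac{-994 + 18215}{j + 19837}} = \sqrt{-45115 + \frac{-994 + 18215}{435 + 19837}} = \sqrt{-45115 + \frac{17221}{20272}} = \sqrt{- \frac{914554059}{20272}} = \frac{i \sqrt{1158739992753}}{5068}$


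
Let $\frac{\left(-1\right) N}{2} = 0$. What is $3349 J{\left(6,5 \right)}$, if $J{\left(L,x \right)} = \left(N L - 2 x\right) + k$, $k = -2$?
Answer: $-40188$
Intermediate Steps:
$N = 0$ ($N = \left(-2\right) 0 = 0$)
$J{\left(L,x \right)} = -2 - 2 x$ ($J{\left(L,x \right)} = \left(0 L - 2 x\right) - 2 = \left(0 - 2 x\right) - 2 = - 2 x - 2 = -2 - 2 x$)
$3349 J{\left(6,5 \right)} = 3349 \left(-2 - 10\right) = 3349 \left(-12\right) = -40188$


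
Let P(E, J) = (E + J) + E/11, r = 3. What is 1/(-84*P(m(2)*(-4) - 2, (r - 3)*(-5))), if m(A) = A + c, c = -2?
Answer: 11/2016 ≈ 0.0054564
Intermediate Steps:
m(A) = -2 + A (m(A) = A - 2 = -2 + A)
P(E, J) = J + 12*E/11 (P(E, J) = (E + J) + E*(1/11) = (E + J) + E/11 = J + 12*E/11)
1/(-84*P(m(2)*(-4) - 2, (r - 3)*(-5))) = 1/(-84*((3 - 3)*(-5) + 12*((-2 + 2)*(-4) - 2)/11)) = 1/(-84*(0*(-5) + 12*(0*(-4) - 2)/11)) = 1/(-84*(0 + 12*(0 - 2)/11)) = 1/(-84*(0 + (12/11)*(-2))) = 1/(-84*(0 - 24/11)) = 1/(-84*(-24/11)) = 1/(2016/11) = 11/2016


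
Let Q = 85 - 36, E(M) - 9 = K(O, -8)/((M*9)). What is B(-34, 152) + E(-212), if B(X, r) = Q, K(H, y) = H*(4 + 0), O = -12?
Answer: 9226/159 ≈ 58.025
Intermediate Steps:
K(H, y) = 4*H (K(H, y) = H*4 = 4*H)
E(M) = 9 - 16/(3*M) (E(M) = 9 + (4*(-12))/((M*9)) = 9 - 48*1/(9*M) = 9 - 16/(3*M))
Q = 49
B(X, r) = 49
B(-34, 152) + E(-212) = 49 + (9 - 16/3/(-212)) = 49 + (9 - 16/3*(-1/212)) = 49 + (9 + 4/159) = 49 + 1435/159 = 9226/159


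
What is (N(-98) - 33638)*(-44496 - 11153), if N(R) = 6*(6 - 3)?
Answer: 1870919380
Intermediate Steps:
N(R) = 18 (N(R) = 6*3 = 18)
(N(-98) - 33638)*(-44496 - 11153) = (18 - 33638)*(-44496 - 11153) = -33620*(-55649) = 1870919380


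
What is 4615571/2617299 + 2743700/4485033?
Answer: 3098007946127/1304296931763 ≈ 2.3752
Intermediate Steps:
4615571/2617299 + 2743700/4485033 = 3098007946127/1304296931763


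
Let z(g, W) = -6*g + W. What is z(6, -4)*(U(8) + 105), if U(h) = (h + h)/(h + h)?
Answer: -4240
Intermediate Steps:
z(g, W) = W - 6*g
U(h) = 1 (U(h) = (2*h)/((2*h)) = (2*h)*(1/(2*h)) = 1)
z(6, -4)*(U(8) + 105) = (-4 - 6*6)*(1 + 105) = (-4 - 36)*106 = -40*106 = -4240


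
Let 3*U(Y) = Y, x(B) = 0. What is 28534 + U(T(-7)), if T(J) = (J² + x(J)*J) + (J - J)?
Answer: 85651/3 ≈ 28550.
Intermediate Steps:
T(J) = J² (T(J) = (J² + 0*J) + (J - J) = (J² + 0) + 0 = J² + 0 = J²)
U(Y) = Y/3
28534 + U(T(-7)) = 28534 + (⅓)*(-7)² = 28534 + (⅓)*49 = 28534 + 49/3 = 85651/3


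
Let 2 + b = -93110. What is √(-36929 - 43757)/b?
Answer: -I*√80686/93112 ≈ -0.0030507*I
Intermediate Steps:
b = -93112 (b = -2 - 93110 = -93112)
√(-36929 - 43757)/b = √(-36929 - 43757)/(-93112) = √(-80686)*(-1/93112) = (I*√80686)*(-1/93112) = -I*√80686/93112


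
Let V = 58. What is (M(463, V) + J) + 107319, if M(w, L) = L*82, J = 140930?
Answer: 253005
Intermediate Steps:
M(w, L) = 82*L
(M(463, V) + J) + 107319 = (82*58 + 140930) + 107319 = (4756 + 140930) + 107319 = 145686 + 107319 = 253005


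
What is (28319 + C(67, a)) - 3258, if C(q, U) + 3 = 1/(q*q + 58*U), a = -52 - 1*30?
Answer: 6690485/267 ≈ 25058.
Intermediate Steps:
a = -82 (a = -52 - 30 = -82)
C(q, U) = -3 + 1/(q² + 58*U) (C(q, U) = -3 + 1/(q*q + 58*U) = -3 + 1/(q² + 58*U))
(28319 + C(67, a)) - 3258 = (28319 + (1 - 174*(-82) - 3*67²)/(67² + 58*(-82))) - 3258 = (28319 + (1 + 14268 - 3*4489)/(4489 - 4756)) - 3258 = (28319 + (1 + 14268 - 13467)/(-267)) - 3258 = (28319 - 1/267*802) - 3258 = (28319 - 802/267) - 3258 = 7560371/267 - 3258 = 6690485/267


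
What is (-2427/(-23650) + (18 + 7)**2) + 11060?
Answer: 276352677/23650 ≈ 11685.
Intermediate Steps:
(-2427/(-23650) + (18 + 7)**2) + 11060 = (-2427*(-1/23650) + 25**2) + 11060 = (2427/23650 + 625) + 11060 = 14783677/23650 + 11060 = 276352677/23650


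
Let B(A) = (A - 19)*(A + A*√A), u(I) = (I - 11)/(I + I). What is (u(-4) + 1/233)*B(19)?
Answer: 0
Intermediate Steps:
u(I) = (-11 + I)/(2*I) (u(I) = (-11 + I)/((2*I)) = (-11 + I)*(1/(2*I)) = (-11 + I)/(2*I))
B(A) = (-19 + A)*(A + A^(3/2))
(u(-4) + 1/233)*B(19) = ((½)*(-11 - 4)/(-4) + 1/233)*(19² + 19^(5/2) - 19*19 - 361*√19) = ((½)*(-¼)*(-15) + 1/233)*(361 + 361*√19 - 361 - 361*√19) = (15/8 + 1/233)*(361 + 361*√19 - 361 - 361*√19) = (3503/1864)*0 = 0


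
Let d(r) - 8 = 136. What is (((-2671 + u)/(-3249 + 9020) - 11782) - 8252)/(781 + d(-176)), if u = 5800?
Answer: -23122617/1067635 ≈ -21.658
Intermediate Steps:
d(r) = 144 (d(r) = 8 + 136 = 144)
(((-2671 + u)/(-3249 + 9020) - 11782) - 8252)/(781 + d(-176)) = (((-2671 + 5800)/(-3249 + 9020) - 11782) - 8252)/(781 + 144) = ((3129/5771 - 11782) - 8252)/925 = ((3129*(1/5771) - 11782) - 8252)*(1/925) = ((3129/5771 - 11782) - 8252)*(1/925) = (-67990793/5771 - 8252)*(1/925) = -115613085/5771*1/925 = -23122617/1067635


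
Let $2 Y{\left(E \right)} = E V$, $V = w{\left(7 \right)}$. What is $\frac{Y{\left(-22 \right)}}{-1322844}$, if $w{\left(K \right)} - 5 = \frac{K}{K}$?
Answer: $\frac{11}{220474} \approx 4.9893 \cdot 10^{-5}$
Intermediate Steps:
$w{\left(K \right)} = 6$ ($w{\left(K \right)} = 5 + \frac{K}{K} = 5 + 1 = 6$)
$V = 6$
$Y{\left(E \right)} = 3 E$ ($Y{\left(E \right)} = \frac{E 6}{2} = \frac{6 E}{2} = 3 E$)
$\frac{Y{\left(-22 \right)}}{-1322844} = \frac{3 \left(-22\right)}{-1322844} = \left(-66\right) \left(- \frac{1}{1322844}\right) = \frac{11}{220474}$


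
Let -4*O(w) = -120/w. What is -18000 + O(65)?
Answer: -233994/13 ≈ -18000.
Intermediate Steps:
O(w) = 30/w (O(w) = -(-30)/w = 30/w)
-18000 + O(65) = -18000 + 30/65 = -18000 + 30*(1/65) = -18000 + 6/13 = -233994/13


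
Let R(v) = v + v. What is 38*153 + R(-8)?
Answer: 5798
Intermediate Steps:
R(v) = 2*v
38*153 + R(-8) = 38*153 + 2*(-8) = 5814 - 16 = 5798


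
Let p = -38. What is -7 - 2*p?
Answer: 69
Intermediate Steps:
-7 - 2*p = -7 - 2*(-38) = -7 + 76 = 69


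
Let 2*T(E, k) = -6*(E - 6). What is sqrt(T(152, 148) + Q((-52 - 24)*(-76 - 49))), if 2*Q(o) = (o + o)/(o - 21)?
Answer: I*sqrt(39264880658)/9479 ≈ 20.904*I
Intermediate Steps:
Q(o) = o/(-21 + o) (Q(o) = ((o + o)/(o - 21))/2 = ((2*o)/(-21 + o))/2 = (2*o/(-21 + o))/2 = o/(-21 + o))
T(E, k) = 18 - 3*E (T(E, k) = (-6*(E - 6))/2 = (-6*(-6 + E))/2 = (36 - 6*E)/2 = 18 - 3*E)
sqrt(T(152, 148) + Q((-52 - 24)*(-76 - 49))) = sqrt((18 - 3*152) + ((-52 - 24)*(-76 - 49))/(-21 + (-52 - 24)*(-76 - 49))) = sqrt((18 - 456) + (-76*(-125))/(-21 - 76*(-125))) = sqrt(-438 + 9500/(-21 + 9500)) = sqrt(-438 + 9500/9479) = sqrt(-4142302/9479) = I*sqrt(39264880658)/9479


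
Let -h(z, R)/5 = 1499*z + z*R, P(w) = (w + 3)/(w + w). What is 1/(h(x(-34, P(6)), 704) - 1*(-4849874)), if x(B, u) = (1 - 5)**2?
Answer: 1/4673634 ≈ 2.1397e-7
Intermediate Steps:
P(w) = (3 + w)/(2*w) (P(w) = (3 + w)/((2*w)) = (3 + w)*(1/(2*w)) = (3 + w)/(2*w))
x(B, u) = 16 (x(B, u) = (-4)**2 = 16)
h(z, R) = -7495*z - 5*R*z (h(z, R) = -5*(1499*z + z*R) = -5*(1499*z + R*z) = -7495*z - 5*R*z)
1/(h(x(-34, P(6)), 704) - 1*(-4849874)) = 1/(-5*16*(1499 + 704) - 1*(-4849874)) = 1/(-5*16*2203 + 4849874) = 1/(-176240 + 4849874) = 1/4673634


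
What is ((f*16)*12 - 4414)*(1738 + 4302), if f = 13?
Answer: -11584720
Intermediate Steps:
((f*16)*12 - 4414)*(1738 + 4302) = ((13*16)*12 - 4414)*(1738 + 4302) = (208*12 - 4414)*6040 = (2496 - 4414)*6040 = -1918*6040 = -11584720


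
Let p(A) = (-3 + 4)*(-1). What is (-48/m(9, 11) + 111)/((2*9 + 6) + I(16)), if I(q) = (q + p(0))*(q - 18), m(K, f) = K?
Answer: -317/18 ≈ -17.611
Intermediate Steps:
p(A) = -1 (p(A) = 1*(-1) = -1)
I(q) = (-1 + q)*(-18 + q) (I(q) = (q - 1)*(q - 18) = (-1 + q)*(-18 + q))
(-48/m(9, 11) + 111)/((2*9 + 6) + I(16)) = (-48/9 + 111)/((2*9 + 6) + (18 + 16**2 - 19*16)) = (-48*1/9 + 111)/((18 + 6) + (18 + 256 - 304)) = (-16/3 + 111)/(24 - 30) = (317/3)/(-6) = (317/3)*(-1/6) = -317/18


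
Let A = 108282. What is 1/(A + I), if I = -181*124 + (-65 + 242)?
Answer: 1/86015 ≈ 1.1626e-5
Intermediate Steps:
I = -22267 (I = -22444 + 177 = -22267)
1/(A + I) = 1/(108282 - 22267) = 1/86015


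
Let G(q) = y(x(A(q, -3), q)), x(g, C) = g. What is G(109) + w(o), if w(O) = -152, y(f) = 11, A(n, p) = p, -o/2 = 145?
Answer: -141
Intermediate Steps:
o = -290 (o = -2*145 = -290)
G(q) = 11
G(109) + w(o) = 11 - 152 = -141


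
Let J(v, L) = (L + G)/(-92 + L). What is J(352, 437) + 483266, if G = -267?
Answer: 33345388/69 ≈ 4.8327e+5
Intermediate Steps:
J(v, L) = (-267 + L)/(-92 + L) (J(v, L) = (L - 267)/(-92 + L) = (-267 + L)/(-92 + L))
J(352, 437) + 483266 = (-267 + 437)/(-92 + 437) + 483266 = 170/345 + 483266 = (1/345)*170 + 483266 = 34/69 + 483266 = 33345388/69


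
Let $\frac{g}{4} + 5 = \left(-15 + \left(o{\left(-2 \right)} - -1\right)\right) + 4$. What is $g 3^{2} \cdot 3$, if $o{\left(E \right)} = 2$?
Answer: $-1404$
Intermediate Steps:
$g = -52$ ($g = -20 + 4 \left(\left(-15 + \left(2 - -1\right)\right) + 4\right) = -20 + 4 \left(\left(-15 + \left(2 + 1\right)\right) + 4\right) = -20 + 4 \left(\left(-15 + 3\right) + 4\right) = -20 + 4 \left(-12 + 4\right) = -20 + 4 \left(-8\right) = -20 - 32 = -52$)
$g 3^{2} \cdot 3 = - 52 \cdot 3^{2} \cdot 3 = \left(-52\right) 9 \cdot 3 = \left(-468\right) 3 = -1404$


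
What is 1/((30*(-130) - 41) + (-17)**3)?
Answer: -1/8854 ≈ -0.00011294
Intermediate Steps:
1/((30*(-130) - 41) + (-17)**3) = 1/((-3900 - 41) - 4913) = 1/(-3941 - 4913) = 1/(-8854) = -1/8854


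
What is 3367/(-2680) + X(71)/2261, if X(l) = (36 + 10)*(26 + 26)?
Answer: -1202227/6059480 ≈ -0.19840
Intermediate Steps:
X(l) = 2392 (X(l) = 46*52 = 2392)
3367/(-2680) + X(71)/2261 = 3367/(-2680) + 2392/2261 = 3367*(-1/2680) + 2392*(1/2261) = -3367/2680 + 2392/2261 = -1202227/6059480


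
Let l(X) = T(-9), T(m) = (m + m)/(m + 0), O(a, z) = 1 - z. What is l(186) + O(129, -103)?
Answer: 106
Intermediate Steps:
T(m) = 2 (T(m) = (2*m)/m = 2)
l(X) = 2
l(186) + O(129, -103) = 2 + (1 - 1*(-103)) = 2 + (1 + 103) = 2 + 104 = 106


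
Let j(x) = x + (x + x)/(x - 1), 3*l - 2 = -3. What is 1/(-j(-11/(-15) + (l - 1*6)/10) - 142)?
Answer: -90/12769 ≈ -0.0070483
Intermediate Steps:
l = -⅓ (l = ⅔ + (⅓)*(-3) = ⅔ - 1 = -⅓ ≈ -0.33333)
j(x) = x + 2*x/(-1 + x) (j(x) = x + (2*x)/(-1 + x) = x + 2*x/(-1 + x))
1/(-j(-11/(-15) + (l - 1*6)/10) - 142) = 1/(-(-11/(-15) + (-⅓ - 1*6)/10)*(1 + (-11/(-15) + (-⅓ - 1*6)/10))/(-1 + (-11/(-15) + (-⅓ - 1*6)/10)) - 142) = 1/(-(-11*(-1/15) + (-⅓ - 6)*(⅒))*(1 + (-11*(-1/15) + (-⅓ - 6)*(⅒)))/(-1 + (-11*(-1/15) + (-⅓ - 6)*(⅒))) - 142) = 1/(-(11/15 - 19/3*⅒)*(1 + (11/15 - 19/3*⅒))/(-1 + (11/15 - 19/3*⅒)) - 142) = 1/(-(11/15 - 19/30)*(1 + (11/15 - 19/30))/(-1 + (11/15 - 19/30)) - 142) = 1/(-(1 + ⅒)/(10*(-1 + ⅒)) - 142) = 1/(-11/(10*(-9/10)*10) - 142) = 1/(-(-10)*11/(10*9*10) - 142) = 1/(-1*(-11/90) - 142) = 1/(11/90 - 142) = 1/(-12769/90) = -90/12769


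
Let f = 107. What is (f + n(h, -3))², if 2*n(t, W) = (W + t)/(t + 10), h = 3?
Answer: 11449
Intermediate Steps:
n(t, W) = (W + t)/(2*(10 + t)) (n(t, W) = ((W + t)/(t + 10))/2 = ((W + t)/(10 + t))/2 = (W + t)/(2*(10 + t)))
(f + n(h, -3))² = (107 + (-3 + 3)/(2*(10 + 3)))² = (107 + (½)*0/13)² = (107 + (½)*(1/13)*0)² = (107 + 0)² = 107² = 11449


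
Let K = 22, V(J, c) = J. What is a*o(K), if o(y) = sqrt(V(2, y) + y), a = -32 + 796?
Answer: 1528*sqrt(6) ≈ 3742.8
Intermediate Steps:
a = 764
o(y) = sqrt(2 + y)
a*o(K) = 764*sqrt(2 + 22) = 764*sqrt(24) = 764*(2*sqrt(6)) = 1528*sqrt(6)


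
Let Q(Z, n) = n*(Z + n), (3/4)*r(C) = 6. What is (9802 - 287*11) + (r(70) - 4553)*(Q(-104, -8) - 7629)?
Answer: 30608130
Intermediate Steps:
r(C) = 8 (r(C) = (4/3)*6 = 8)
(9802 - 287*11) + (r(70) - 4553)*(Q(-104, -8) - 7629) = (9802 - 287*11) + (8 - 4553)*(-8*(-104 - 8) - 7629) = (9802 - 3157) - 4545*(-8*(-112) - 7629) = 6645 - 4545*(896 - 7629) = 6645 - 4545*(-6733) = 6645 + 30601485 = 30608130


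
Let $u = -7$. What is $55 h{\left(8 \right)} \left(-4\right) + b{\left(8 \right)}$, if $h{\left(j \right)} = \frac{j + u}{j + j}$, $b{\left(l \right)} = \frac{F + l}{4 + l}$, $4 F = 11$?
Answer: $- \frac{617}{48} \approx -12.854$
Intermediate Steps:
$F = \frac{11}{4}$ ($F = \frac{1}{4} \cdot 11 = \frac{11}{4} \approx 2.75$)
$b{\left(l \right)} = \frac{\frac{11}{4} + l}{4 + l}$
$h{\left(j \right)} = \frac{-7 + j}{2 j}$ ($h{\left(j \right)} = \frac{j - 7}{j + j} = \frac{-7 + j}{2 j}$)
$55 h{\left(8 \right)} \left(-4\right) + b{\left(8 \right)} = 55 \frac{-7 + 8}{2 \cdot 8} \left(-4\right) + \frac{\frac{11}{4} + 8}{4 + 8} = 55 \cdot \frac{1}{2} \cdot \frac{1}{8} \cdot 1 \left(-4\right) + \frac{1}{12} \cdot \frac{43}{4} = 55 \cdot \frac{1}{16} \left(-4\right) + \frac{1}{12} \cdot \frac{43}{4} = 55 \left(- \frac{1}{4}\right) + \frac{43}{48} = - \frac{55}{4} + \frac{43}{48} = - \frac{617}{48}$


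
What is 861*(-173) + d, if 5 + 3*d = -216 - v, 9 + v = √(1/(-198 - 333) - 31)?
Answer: -447071/3 - I*√971258/531 ≈ -1.4902e+5 - 1.856*I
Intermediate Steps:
v = -9 + I*√971258/177 (v = -9 + √(1/(-198 - 333) - 31) = -9 + √(1/(-531) - 31) = -9 + √(-1/531 - 31) = -9 + √(-16462/531) = -9 + I*√971258/177 ≈ -9.0 + 5.5679*I)
d = -212/3 - I*√971258/531 (d = -5/3 + (-216 - (-9 + I*√971258/177))/3 = -5/3 + (-216 + (9 - I*√971258/177))/3 = -5/3 + (-207 - I*√971258/177)/3 = -5/3 + (-69 - I*√971258/531) = -212/3 - I*√971258/531 ≈ -70.667 - 1.856*I)
861*(-173) + d = 861*(-173) + (-212/3 - I*√971258/531) = -148953 + (-212/3 - I*√971258/531) = -447071/3 - I*√971258/531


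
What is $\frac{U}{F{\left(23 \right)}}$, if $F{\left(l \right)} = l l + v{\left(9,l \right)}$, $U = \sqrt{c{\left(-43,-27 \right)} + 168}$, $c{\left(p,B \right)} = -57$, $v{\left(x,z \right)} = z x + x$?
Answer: $\frac{\sqrt{111}}{745} \approx 0.014142$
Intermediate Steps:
$v{\left(x,z \right)} = x + x z$ ($v{\left(x,z \right)} = x z + x = x + x z$)
$U = \sqrt{111}$ ($U = \sqrt{-57 + 168} = \sqrt{111} \approx 10.536$)
$F{\left(l \right)} = 9 + l^{2} + 9 l$ ($F{\left(l \right)} = l l + 9 \left(1 + l\right) = l^{2} + \left(9 + 9 l\right) = 9 + l^{2} + 9 l$)
$\frac{U}{F{\left(23 \right)}} = \frac{\sqrt{111}}{9 + 23^{2} + 9 \cdot 23} = \frac{\sqrt{111}}{9 + 529 + 207} = \frac{\sqrt{111}}{745}$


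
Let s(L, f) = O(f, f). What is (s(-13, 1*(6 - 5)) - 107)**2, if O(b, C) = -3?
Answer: 12100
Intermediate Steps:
s(L, f) = -3
(s(-13, 1*(6 - 5)) - 107)**2 = (-3 - 107)**2 = (-110)**2 = 12100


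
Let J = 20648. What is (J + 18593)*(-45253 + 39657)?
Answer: -219592636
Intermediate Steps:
(J + 18593)*(-45253 + 39657) = (20648 + 18593)*(-45253 + 39657) = 39241*(-5596) = -219592636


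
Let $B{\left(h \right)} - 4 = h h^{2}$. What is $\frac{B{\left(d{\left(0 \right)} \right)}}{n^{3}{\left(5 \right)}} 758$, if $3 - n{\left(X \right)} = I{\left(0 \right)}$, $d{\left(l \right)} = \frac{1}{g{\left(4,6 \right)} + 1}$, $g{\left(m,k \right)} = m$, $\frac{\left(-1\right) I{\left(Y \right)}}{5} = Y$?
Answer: $\frac{126586}{1125} \approx 112.52$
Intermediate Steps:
$I{\left(Y \right)} = - 5 Y$
$d{\left(l \right)} = \frac{1}{5}$ ($d{\left(l \right)} = \frac{1}{4 + 1} = \frac{1}{5}$)
$B{\left(h \right)} = 4 + h^{3}$ ($B{\left(h \right)} = 4 + h h^{2} = 4 + h^{3}$)
$n{\left(X \right)} = 3$ ($n{\left(X \right)} = 3 - \left(-5\right) 0 = 3 - 0 = 3 + 0 = 3$)
$\frac{B{\left(d{\left(0 \right)} \right)}}{n^{3}{\left(5 \right)}} 758 = \frac{4 + \left(\frac{1}{5}\right)^{3}}{3^{3}} \cdot 758 = \frac{4 + \frac{1}{125}}{27} \cdot 758 = \frac{501}{125} \cdot \frac{1}{27} \cdot 758 = \frac{167}{1125} \cdot 758 = \frac{126586}{1125}$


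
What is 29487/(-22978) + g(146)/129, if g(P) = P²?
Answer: 485995225/2964162 ≈ 163.96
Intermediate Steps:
29487/(-22978) + g(146)/129 = 29487/(-22978) + 146²/129 = 29487*(-1/22978) + 21316*(1/129) = -29487/22978 + 21316/129 = 485995225/2964162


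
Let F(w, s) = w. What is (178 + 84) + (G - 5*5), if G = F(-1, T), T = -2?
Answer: 236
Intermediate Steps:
G = -1
(178 + 84) + (G - 5*5) = (178 + 84) + (-1 - 5*5) = 262 + (-1 - 25) = 262 - 26 = 236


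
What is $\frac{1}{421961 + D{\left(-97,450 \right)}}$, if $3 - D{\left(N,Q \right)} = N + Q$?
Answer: $\frac{1}{421611} \approx 2.3719 \cdot 10^{-6}$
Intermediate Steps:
$D{\left(N,Q \right)} = 3 - N - Q$ ($D{\left(N,Q \right)} = 3 - \left(N + Q\right) = 3 - N - Q$)
$\frac{1}{421961 + D{\left(-97,450 \right)}} = \frac{1}{421961 - 350} = \frac{1}{421611}$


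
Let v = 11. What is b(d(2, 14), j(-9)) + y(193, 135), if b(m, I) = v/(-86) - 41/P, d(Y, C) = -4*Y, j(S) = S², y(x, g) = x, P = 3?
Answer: 46235/258 ≈ 179.21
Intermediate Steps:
b(m, I) = -3559/258 (b(m, I) = 11/(-86) - 41/3 = 11*(-1/86) - 41*⅓ = -11/86 - 41/3 = -3559/258)
b(d(2, 14), j(-9)) + y(193, 135) = -3559/258 + 193 = 46235/258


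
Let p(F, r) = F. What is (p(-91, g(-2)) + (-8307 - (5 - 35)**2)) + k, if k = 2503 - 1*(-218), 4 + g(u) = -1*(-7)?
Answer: -6577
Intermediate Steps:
g(u) = 3 (g(u) = -4 - 1*(-7) = -4 + 7 = 3)
k = 2721 (k = 2503 + 218 = 2721)
(p(-91, g(-2)) + (-8307 - (5 - 35)**2)) + k = (-91 + (-8307 - (5 - 35)**2)) + 2721 = (-91 + (-8307 - 1*(-30)**2)) + 2721 = (-91 + (-8307 - 1*900)) + 2721 = (-91 + (-8307 - 900)) + 2721 = (-91 - 9207) + 2721 = -9298 + 2721 = -6577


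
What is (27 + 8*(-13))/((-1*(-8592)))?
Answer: -77/8592 ≈ -0.0089618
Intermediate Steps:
(27 + 8*(-13))/((-1*(-8592))) = (27 - 104)/8592 = -77*1/8592 = -77/8592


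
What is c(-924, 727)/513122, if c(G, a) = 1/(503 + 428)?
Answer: 1/477716582 ≈ 2.0933e-9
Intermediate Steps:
c(G, a) = 1/931
c(-924, 727)/513122 = (1/931)/513122 = (1/931)*(1/513122) = 1/477716582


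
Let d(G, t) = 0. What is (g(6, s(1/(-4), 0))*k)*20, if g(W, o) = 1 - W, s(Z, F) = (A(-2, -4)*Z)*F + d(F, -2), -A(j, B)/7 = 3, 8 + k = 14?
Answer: -600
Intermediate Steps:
k = 6 (k = -8 + 14 = 6)
A(j, B) = -21 (A(j, B) = -7*3 = -21)
s(Z, F) = -21*F*Z (s(Z, F) = (-21*Z)*F + 0 = -21*F*Z + 0 = -21*F*Z)
(g(6, s(1/(-4), 0))*k)*20 = ((1 - 1*6)*6)*20 = ((1 - 6)*6)*20 = -5*6*20 = -30*20 = -600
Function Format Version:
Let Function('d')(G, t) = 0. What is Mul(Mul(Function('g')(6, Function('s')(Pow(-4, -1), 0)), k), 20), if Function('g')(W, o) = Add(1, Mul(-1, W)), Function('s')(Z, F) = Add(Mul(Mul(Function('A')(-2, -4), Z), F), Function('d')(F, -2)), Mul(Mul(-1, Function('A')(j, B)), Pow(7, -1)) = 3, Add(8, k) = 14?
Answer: -600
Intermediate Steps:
k = 6 (k = Add(-8, 14) = 6)
Function('A')(j, B) = -21 (Function('A')(j, B) = Mul(-7, 3) = -21)
Function('s')(Z, F) = Mul(-21, F, Z) (Function('s')(Z, F) = Add(Mul(Mul(-21, Z), F), 0) = Add(Mul(-21, F, Z), 0) = Mul(-21, F, Z))
Mul(Mul(Function('g')(6, Function('s')(Pow(-4, -1), 0)), k), 20) = Mul(Mul(Add(1, Mul(-1, 6)), 6), 20) = Mul(Mul(Add(1, -6), 6), 20) = Mul(Mul(-5, 6), 20) = Mul(-30, 20) = -600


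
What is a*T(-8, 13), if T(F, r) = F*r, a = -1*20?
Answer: 2080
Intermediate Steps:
a = -20
a*T(-8, 13) = -(-160)*13 = -20*(-104) = 2080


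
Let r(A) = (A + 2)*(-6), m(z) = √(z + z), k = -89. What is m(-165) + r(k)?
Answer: 522 + I*√330 ≈ 522.0 + 18.166*I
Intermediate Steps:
m(z) = √2*√z (m(z) = √(2*z) = √2*√z)
r(A) = -12 - 6*A (r(A) = (2 + A)*(-6) = -12 - 6*A)
m(-165) + r(k) = √2*√(-165) + (-12 - 6*(-89)) = √2*(I*√165) + (-12 + 534) = I*√330 + 522 = 522 + I*√330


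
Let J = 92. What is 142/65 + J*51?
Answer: 305122/65 ≈ 4694.2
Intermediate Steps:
142/65 + J*51 = 142/65 + 92*51 = 142*(1/65) + 4692 = 142/65 + 4692 = 305122/65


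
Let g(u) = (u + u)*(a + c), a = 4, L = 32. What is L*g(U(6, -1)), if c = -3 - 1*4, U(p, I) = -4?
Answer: 768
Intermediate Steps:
c = -7 (c = -3 - 4 = -7)
g(u) = -6*u (g(u) = (u + u)*(4 - 7) = (2*u)*(-3) = -6*u)
L*g(U(6, -1)) = 32*(-6*(-4)) = 32*24 = 768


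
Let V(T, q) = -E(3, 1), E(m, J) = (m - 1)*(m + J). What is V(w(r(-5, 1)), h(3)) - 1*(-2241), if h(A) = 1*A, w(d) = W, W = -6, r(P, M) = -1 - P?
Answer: 2233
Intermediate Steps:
E(m, J) = (-1 + m)*(J + m)
w(d) = -6
h(A) = A
V(T, q) = -8 (V(T, q) = -(3**2 - 1*1 - 1*3 + 1*3) = -(9 - 1 - 3 + 3) = -1*8 = -8)
V(w(r(-5, 1)), h(3)) - 1*(-2241) = -8 - 1*(-2241) = -8 + 2241 = 2233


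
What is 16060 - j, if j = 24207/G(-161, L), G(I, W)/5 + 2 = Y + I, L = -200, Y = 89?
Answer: 5966407/370 ≈ 16125.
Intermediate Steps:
G(I, W) = 435 + 5*I (G(I, W) = -10 + 5*(89 + I) = -10 + (445 + 5*I) = 435 + 5*I)
j = -24207/370 (j = 24207/(435 + 5*(-161)) = 24207/(435 - 805) = 24207/(-370) = 24207*(-1/370) = -24207/370 ≈ -65.424)
16060 - j = 16060 - 1*(-24207/370) = 16060 + 24207/370 = 5966407/370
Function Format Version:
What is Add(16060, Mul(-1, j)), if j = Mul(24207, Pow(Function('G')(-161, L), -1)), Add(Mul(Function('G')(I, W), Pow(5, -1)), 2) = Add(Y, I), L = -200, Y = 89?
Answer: Rational(5966407, 370) ≈ 16125.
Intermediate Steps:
Function('G')(I, W) = Add(435, Mul(5, I)) (Function('G')(I, W) = Add(-10, Mul(5, Add(89, I))) = Add(-10, Add(445, Mul(5, I))) = Add(435, Mul(5, I)))
j = Rational(-24207, 370) (j = Mul(24207, Pow(Add(435, Mul(5, -161)), -1)) = Mul(24207, Pow(Add(435, -805), -1)) = Mul(24207, Pow(-370, -1)) = Mul(24207, Rational(-1, 370)) = Rational(-24207, 370) ≈ -65.424)
Add(16060, Mul(-1, j)) = Add(16060, Mul(-1, Rational(-24207, 370))) = Add(16060, Rational(24207, 370)) = Rational(5966407, 370)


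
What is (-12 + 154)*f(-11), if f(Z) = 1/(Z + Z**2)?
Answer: 71/55 ≈ 1.2909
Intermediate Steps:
(-12 + 154)*f(-11) = (-12 + 154)*(1/((-11)*(1 - 11))) = 142*(-1/11/(-10)) = 142*(-1/11*(-1/10)) = 142*(1/110) = 71/55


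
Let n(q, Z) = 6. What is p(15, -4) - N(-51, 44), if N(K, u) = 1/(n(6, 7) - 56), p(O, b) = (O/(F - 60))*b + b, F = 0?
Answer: -149/50 ≈ -2.9800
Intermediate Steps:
p(O, b) = b - O*b/60 (p(O, b) = (O/(0 - 60))*b + b = (O/(-60))*b + b = (-O/60)*b + b = -O*b/60 + b = b - O*b/60)
N(K, u) = -1/50 (N(K, u) = 1/(6 - 56) = 1/(-50) = -1/50)
p(15, -4) - N(-51, 44) = (1/60)*(-4)*(60 - 1*15) - 1*(-1/50) = (1/60)*(-4)*(60 - 15) + 1/50 = (1/60)*(-4)*45 + 1/50 = -3 + 1/50 = -149/50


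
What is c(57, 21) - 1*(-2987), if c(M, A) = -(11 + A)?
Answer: 2955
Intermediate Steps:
c(M, A) = -11 - A
c(57, 21) - 1*(-2987) = (-11 - 1*21) - 1*(-2987) = (-11 - 21) + 2987 = -32 + 2987 = 2955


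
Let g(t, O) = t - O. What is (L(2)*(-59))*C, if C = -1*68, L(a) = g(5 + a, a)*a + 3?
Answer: 52156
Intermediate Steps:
L(a) = 3 + 5*a (L(a) = ((5 + a) - a)*a + 3 = 5*a + 3 = 3 + 5*a)
C = -68
(L(2)*(-59))*C = ((3 + 5*2)*(-59))*(-68) = ((3 + 10)*(-59))*(-68) = (13*(-59))*(-68) = -767*(-68) = 52156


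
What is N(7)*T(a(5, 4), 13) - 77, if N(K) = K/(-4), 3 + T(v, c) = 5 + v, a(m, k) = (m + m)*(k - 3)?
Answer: -98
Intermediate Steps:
a(m, k) = 2*m*(-3 + k) (a(m, k) = (2*m)*(-3 + k) = 2*m*(-3 + k))
T(v, c) = 2 + v (T(v, c) = -3 + (5 + v) = 2 + v)
N(K) = -K/4 (N(K) = K*(-¼) = -K/4)
N(7)*T(a(5, 4), 13) - 77 = (-¼*7)*(2 + 2*5*(-3 + 4)) - 77 = -7*(2 + 2*5*1)/4 - 77 = -7*(2 + 10)/4 - 77 = -7/4*12 - 77 = -21 - 77 = -98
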